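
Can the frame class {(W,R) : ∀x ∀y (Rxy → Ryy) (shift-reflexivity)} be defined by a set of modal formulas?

Definable; □(□q → q) defines it

Yes: it is shift-reflexivity, defined by the T□ schema □(□q → q).
Suppose □(□q→q) is valid. Take Rxy and set V(q)={w : Ryw}. Then at y, □q holds; since □(□q→q) at x, □q→q at y, so q at y, i.e. Ryy.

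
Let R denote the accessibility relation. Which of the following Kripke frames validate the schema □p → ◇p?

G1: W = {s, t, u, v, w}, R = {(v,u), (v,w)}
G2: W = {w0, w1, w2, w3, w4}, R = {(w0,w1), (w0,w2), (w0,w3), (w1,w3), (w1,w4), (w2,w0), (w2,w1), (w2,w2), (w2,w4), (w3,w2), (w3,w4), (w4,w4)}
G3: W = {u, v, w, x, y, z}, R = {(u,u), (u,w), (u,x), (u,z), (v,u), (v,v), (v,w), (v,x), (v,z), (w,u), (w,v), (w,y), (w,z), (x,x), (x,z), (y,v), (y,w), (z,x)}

This is the axiom for seriality; its first-order frame correspondent is ∀x ∃y Rxy.
G1: fails — world s has no successor.
G2: ✓.
G3: ✓.

G2, G3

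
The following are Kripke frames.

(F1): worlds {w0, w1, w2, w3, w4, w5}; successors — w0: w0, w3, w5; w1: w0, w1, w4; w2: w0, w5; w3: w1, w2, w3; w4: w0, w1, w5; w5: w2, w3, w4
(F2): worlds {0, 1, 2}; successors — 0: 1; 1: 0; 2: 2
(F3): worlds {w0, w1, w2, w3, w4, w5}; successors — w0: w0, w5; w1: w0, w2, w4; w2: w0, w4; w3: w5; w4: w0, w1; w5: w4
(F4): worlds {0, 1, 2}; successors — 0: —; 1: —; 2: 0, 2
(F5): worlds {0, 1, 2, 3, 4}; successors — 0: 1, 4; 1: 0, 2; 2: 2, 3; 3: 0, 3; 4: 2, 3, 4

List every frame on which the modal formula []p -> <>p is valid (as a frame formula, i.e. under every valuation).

(F1), (F2), (F3), (F5)

This is the axiom for seriality; its first-order frame correspondent is forall x exists y Rxy.
(F1): holds.
(F2): holds.
(F3): holds.
(F4): fails — world 0 has no successor.
(F5): holds.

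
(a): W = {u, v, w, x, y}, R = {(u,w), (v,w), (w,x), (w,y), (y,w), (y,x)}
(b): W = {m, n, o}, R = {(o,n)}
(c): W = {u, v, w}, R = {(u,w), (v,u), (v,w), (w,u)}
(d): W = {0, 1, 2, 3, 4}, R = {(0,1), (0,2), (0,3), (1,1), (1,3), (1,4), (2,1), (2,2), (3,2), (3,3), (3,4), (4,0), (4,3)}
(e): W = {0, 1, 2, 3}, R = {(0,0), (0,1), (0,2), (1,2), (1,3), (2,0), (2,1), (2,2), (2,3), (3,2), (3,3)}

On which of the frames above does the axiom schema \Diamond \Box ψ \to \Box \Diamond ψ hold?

(e)

The schema corresponds to convergence: \forall x \forall y \forall z (Rxy \wedge Rxz \to \exists w (Ryw \wedge Rzw)).
(a): fails — Rwx and Rwx but x and x have no common successor.
(b): fails — Ron and Ron but n and n have no common successor.
(c): fails — Rvu and Rvw but u and w have no common successor.
(d): fails — R34 and R32 but 4 and 2 have no common successor.
(e): satisfies the condition.
Valid on: (e).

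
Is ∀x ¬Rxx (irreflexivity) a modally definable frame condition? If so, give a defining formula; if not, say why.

Modal frame validity is preserved under surjective bounded morphisms.
The 4-cycle (worlds 0,1,2,3 with 0→1→2→3→0) is irreflexive, and the map sending every world to a single reflexive point • is a surjective bounded morphism (forth: every edge maps to (•,•); back: every world has a successor). So any modal formula valid on the 4-cycle is also valid on the reflexive point, which is not irreflexive.
Hence irreflexivity is not modally definable.

No — not modally definable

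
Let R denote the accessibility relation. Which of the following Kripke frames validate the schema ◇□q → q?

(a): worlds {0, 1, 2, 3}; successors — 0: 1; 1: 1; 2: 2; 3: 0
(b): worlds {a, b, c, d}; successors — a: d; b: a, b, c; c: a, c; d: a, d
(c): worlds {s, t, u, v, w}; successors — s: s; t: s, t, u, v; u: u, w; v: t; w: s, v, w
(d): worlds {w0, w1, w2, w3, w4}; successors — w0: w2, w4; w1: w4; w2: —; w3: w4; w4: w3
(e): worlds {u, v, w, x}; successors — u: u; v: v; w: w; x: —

The schema corresponds to symmetry: ∀x ∀y (Rxy → Ryx).
(a): fails — R01 but not R10.
(b): fails — Rbc but not Rcb.
(c): fails — Ruw but not Rwu.
(d): fails — Rw0w4 but not Rw4w0.
(e): holds.
Valid on: (e).

(e)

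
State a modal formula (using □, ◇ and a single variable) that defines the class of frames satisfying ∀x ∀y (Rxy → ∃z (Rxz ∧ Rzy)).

This is density; the standard corresponding axiom is C4: □□s → □s.
Suppose □□s→□s is valid. Take Rxy and set V(s)={w : xR²w}. Then □□s at x, so □s at x, so s at y, i.e. ∃z(Rxz∧Rzy).

□□s → □s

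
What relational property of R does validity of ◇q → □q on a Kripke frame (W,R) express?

partial functionality: ∀x ∀y ∀z (Rxy ∧ Rxz → y = z)

Suppose ◇q→□q is valid. Take Rxy, Rxz and set V(q)={y}. Then ◇q at x, so □q at x, so q at z, i.e. z=y.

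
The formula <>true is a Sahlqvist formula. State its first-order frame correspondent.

This schema is equivalent to the D axiom □p → ◇p.
It corresponds to seriality: forall x exists y Rxy.

seriality: forall x exists y Rxy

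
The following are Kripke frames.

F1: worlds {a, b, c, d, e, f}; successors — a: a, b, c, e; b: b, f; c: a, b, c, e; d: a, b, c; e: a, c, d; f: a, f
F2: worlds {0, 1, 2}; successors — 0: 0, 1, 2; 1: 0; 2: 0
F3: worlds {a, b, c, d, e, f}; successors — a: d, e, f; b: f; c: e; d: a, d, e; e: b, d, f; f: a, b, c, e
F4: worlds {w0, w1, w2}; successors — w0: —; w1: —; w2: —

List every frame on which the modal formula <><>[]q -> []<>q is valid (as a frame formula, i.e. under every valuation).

Frame correspondent (Sahlqvist): forall x forall y forall z ((x R^2 y & xRz) -> exists w (yRw & zRw)) — i.e. a generalized confluence (Geach) condition.
F1: fails — aR²b, aRe but no w with bRw and eRw.
F2: holds.
F3: fails — aR²b, aRd but no w with bRw and dRw.
F4: holds.
Valid on: F2, F4.

F2, F4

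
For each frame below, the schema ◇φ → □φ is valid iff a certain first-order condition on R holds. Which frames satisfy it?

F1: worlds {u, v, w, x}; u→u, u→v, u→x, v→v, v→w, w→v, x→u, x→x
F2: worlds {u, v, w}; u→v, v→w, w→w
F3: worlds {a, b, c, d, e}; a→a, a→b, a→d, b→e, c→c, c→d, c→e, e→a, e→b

The schema corresponds to partial functionality: ∀x ∀y ∀z (Rxy ∧ Rxz → y = z).
F1: fails — u sees both u and v.
F2: ✓.
F3: fails — a sees both a and b.
Valid on: F2.

F2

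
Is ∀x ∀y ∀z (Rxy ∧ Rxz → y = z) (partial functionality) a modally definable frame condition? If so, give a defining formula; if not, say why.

The condition is partial functionality. A defining modal formula is ◇p → □p.

Yes, by ◇p → □p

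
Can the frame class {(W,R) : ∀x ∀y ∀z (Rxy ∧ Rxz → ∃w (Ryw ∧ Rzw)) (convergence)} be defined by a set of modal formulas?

Yes — defined by ◇□r → □◇r

The condition is convergence. A defining modal formula is ◇□r → □◇r.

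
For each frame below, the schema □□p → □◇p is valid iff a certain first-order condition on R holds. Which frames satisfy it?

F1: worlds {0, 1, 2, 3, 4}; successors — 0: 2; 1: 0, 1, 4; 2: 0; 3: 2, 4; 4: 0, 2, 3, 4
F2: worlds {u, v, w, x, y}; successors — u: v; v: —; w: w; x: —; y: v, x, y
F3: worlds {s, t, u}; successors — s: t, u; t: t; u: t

F1, F3

The schema corresponds to a generalized confluence (Geach) condition: ∀x ∀z (xRz → ∃w (xR²w ∧ zRw)).
F1: condition met.
F2: fails — uRv but no t with uR²t and vRt.
F3: condition met.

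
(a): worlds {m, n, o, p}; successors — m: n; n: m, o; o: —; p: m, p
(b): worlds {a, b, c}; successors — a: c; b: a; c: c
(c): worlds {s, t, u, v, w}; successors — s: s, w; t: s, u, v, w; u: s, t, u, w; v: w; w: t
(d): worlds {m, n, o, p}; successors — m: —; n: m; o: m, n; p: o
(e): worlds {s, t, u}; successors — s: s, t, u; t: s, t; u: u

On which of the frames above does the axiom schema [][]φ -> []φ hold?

(e)

This is the axiom for density; its first-order frame correspondent is forall x forall y (Rxy -> exists z (Rxz & Rzy)).
(a): fails — Rno but no z with Rnz and Rzo.
(b): fails — Rba but no z with Rbz and Rza.
(c): fails — Rwt but no z with Rwz and Rzt.
(d): fails — Rnm but no z with Rnz and Rzm.
(e): satisfies the condition.
Valid on: (e).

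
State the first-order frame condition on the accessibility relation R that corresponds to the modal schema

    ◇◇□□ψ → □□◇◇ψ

This is a Sahlqvist (Geach-type) schema ◇^2□^2ψ → □^2◇^2ψ.
Minimal-valuation argument: fix x; take any y with xR^2y and any z with xR^2z. Set V(ψ) to the set of worlds R-reachable from y in exactly 2 steps. Then □^2ψ holds at y, so the antecedent holds at x; validity forces ◇^2ψ at z, giving a w with zR^2w and yR^2w.
First-order correspondent: ∀x ∀y ∀z ((xR²y ∧ xR²z) → ∃w (yR²w ∧ zR²w)).

∀x ∀y ∀z ((xR²y ∧ xR²z) → ∃w (yR²w ∧ zR²w))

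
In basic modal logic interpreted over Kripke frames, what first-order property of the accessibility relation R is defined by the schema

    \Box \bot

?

Emptiness of R

This is the Ver axiom.
It corresponds to emptiness of R: \forall x \forall y \neg Rxy.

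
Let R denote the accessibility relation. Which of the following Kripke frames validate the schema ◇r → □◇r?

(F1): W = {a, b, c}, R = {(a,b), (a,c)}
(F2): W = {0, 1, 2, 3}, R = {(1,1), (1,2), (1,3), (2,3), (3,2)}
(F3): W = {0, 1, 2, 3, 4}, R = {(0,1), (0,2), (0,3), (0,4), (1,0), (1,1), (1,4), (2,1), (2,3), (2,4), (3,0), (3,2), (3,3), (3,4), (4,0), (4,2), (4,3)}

none

Frame correspondent (Sahlqvist): ∀x ∀y ∀z (Rxy ∧ Rxz → Ryz) — i.e. the Euclidean property.
(F1): fails — Rac and Rac but not Rcc.
(F2): fails — R12 and R12 but not R22.
(F3): fails — R02 and R02 but not R22.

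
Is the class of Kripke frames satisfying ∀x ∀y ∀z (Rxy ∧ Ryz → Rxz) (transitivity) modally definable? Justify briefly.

The condition is transitivity. A defining modal formula is □p → □□p.
Suppose □p→□□p is valid. Take Rxy, Ryz and set V(p)={w : Rxw}. Then □p at x, so □□p at x, so □p at y, so p at z, i.e. Rxz.

Definable; □p → □□p defines it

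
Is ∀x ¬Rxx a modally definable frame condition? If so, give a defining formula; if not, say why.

If a class were modally definable it would be closed under surjective bounded morphisms (Goldblatt–Thomason).
The 4-cycle (worlds a,b,c,d with a→b→c→d→a) is irreflexive, and the map sending every world to a single reflexive point • is a surjective bounded morphism (forth: every edge maps to (•,•); back: every world has a successor). So any modal formula valid on the 4-cycle is also valid on the reflexive point, which is not irreflexive.
Hence irreflexivity is not modally definable.

Not modally definable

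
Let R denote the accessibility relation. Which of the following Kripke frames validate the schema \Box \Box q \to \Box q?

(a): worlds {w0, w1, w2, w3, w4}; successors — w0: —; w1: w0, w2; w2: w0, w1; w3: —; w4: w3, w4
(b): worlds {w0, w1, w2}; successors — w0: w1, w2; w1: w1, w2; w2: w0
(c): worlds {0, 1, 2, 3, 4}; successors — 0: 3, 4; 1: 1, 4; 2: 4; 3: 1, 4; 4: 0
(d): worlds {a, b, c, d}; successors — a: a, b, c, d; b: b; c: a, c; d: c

Frame correspondent (Sahlqvist): \forall x \forall y (Rxy \to \exists z (Rxz \wedge Rzy)) — i.e. density.
(a): fails — Rw1w2 but no z with Rw1z and Rzw2.
(b): fails — Rw2w0 but no z with Rw2z and Rzw0.
(c): fails — R40 but no z with R4z and Rz0.
(d): holds.

(d)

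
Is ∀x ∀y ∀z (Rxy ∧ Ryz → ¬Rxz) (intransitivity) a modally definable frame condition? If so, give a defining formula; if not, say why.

Any modally definable frame class is closed under surjective bounded morphisms.
The 3-cycle (worlds w0,w1,w2 with w0→w1→w2→w0) is intransitive. Mapping every world to a single reflexive point • is a surjective bounded morphism; the reflexive point is not intransitive (R••∧R•• but R••).
So the class is not modally definable.

Not modally definable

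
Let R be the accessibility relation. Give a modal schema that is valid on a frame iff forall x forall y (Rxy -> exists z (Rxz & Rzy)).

The condition is density. The C4 schema □□p → □p defines it.

□□p → □p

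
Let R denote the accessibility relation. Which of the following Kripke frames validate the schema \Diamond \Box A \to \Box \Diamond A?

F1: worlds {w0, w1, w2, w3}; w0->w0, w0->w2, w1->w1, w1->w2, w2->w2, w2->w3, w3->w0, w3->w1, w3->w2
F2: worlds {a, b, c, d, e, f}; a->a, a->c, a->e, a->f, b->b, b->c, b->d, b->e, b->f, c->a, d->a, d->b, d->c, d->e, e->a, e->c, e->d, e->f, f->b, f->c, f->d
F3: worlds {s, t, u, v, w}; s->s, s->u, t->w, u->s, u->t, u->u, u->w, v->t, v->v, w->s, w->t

The schema corresponds to convergence: \forall x \forall y \forall z (Rxy \wedge Rxz \to \exists w (Ryw \wedge Rzw)).
F1: holds.
F2: fails — Raf and Rac but f and c have no common successor.
F3: fails — Ruw and Rut but w and t have no common successor.
Valid on: F1.

F1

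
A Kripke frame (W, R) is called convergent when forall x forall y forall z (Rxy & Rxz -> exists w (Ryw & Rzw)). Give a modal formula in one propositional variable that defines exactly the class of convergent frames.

A defining formula is ◇□ψ → □◇ψ (the .2 axiom).

◇□ψ → □◇ψ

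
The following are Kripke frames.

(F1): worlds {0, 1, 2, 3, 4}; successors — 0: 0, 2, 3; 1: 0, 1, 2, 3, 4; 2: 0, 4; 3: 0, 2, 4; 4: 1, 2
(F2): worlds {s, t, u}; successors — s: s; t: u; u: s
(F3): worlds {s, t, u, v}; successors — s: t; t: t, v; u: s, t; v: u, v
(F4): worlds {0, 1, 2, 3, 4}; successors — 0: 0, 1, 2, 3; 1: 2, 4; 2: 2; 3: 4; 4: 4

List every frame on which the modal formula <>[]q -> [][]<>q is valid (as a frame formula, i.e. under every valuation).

The schema corresponds to a generalized confluence (Geach) condition: forall x forall y forall z ((xRy & x R^2 z) -> exists w (yRw & zRw)).
(F1): fails — 0R2, 0R²4 but no w with 2Rw and 4Rw.
(F2): ✓.
(F3): fails — tRv, tR²u but no w with vRw and uRw.
(F4): fails — 0R0, 0R²3 but no w with 0Rw and 3Rw.
Valid on: (F2).

(F2)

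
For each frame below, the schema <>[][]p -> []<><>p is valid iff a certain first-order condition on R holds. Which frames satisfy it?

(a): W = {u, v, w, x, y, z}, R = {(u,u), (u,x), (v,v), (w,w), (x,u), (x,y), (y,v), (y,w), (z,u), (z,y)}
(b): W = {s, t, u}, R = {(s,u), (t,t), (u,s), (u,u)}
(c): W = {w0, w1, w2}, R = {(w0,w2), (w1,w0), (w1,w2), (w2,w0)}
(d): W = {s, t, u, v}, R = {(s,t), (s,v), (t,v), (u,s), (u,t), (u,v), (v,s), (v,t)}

The schema corresponds to a generalized confluence (Geach) condition: forall x forall y forall z ((xRy & xRz) -> exists w (y R^2 w & z R^2 w)).
(a): fails — xRu, xRy but no t with uR²t and yR²t.
(b): condition met.
(c): fails — w1Rw0, w1Rw2 but no w with w0R²w and w2R²w.
(d): condition met.
Valid on: (b), (d).

(b), (d)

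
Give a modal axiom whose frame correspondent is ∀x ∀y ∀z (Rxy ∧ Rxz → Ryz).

◇ψ → □◇ψ

A defining formula is ◇ψ → □◇ψ (the 5 axiom).
Suppose ◇ψ→□◇ψ is valid. Take Rxy, Rxz and set V(ψ)={y}. Then ◇ψ at x, so □◇ψ at x, so ◇ψ at z, so some w with Rzw has ψ; w=y, i.e. Rzy. By symmetry of the argument, Ryz.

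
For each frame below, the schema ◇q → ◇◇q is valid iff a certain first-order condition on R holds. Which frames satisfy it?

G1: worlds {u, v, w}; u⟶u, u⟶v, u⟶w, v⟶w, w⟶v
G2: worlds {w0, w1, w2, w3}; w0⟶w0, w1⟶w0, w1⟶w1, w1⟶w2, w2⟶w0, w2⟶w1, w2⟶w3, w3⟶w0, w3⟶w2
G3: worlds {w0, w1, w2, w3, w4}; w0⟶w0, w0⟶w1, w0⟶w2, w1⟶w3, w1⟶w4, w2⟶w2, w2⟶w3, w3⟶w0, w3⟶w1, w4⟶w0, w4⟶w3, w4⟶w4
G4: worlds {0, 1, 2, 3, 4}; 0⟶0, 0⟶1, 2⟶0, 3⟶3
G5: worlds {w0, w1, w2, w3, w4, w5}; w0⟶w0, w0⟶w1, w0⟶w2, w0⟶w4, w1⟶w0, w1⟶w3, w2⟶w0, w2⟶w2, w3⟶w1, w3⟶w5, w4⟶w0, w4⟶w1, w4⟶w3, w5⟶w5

G3, G4

The schema corresponds to a generalized confluence (Geach) condition: ∀x ∀y (xRy → ∃w (y = w ∧ xR²w)).
G1: fails — vRw but no t with w=t and vR²t.
G2: fails — w2Rw3 but no w with w3=w and w2R²w.
G3: holds.
G4: holds.
G5: fails — w1Rw3 but no w with w3=w and w1R²w.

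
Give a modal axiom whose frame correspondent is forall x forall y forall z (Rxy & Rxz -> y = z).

A defining formula is ◇q → □q (the CD axiom).
Suppose ◇q→□q is valid. Take Rxy, Rxz and set V(q)={y}. Then ◇q at x, so □q at x, so q at z, i.e. z=y.

◇q → □q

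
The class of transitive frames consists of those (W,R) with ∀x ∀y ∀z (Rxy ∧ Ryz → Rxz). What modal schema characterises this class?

□r → □□r

A defining formula is □r → □□r (the 4 axiom).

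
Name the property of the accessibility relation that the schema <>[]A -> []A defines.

This schema is equivalent to the 5 axiom ◇A → □◇A.
Its frame correspondent is the Euclidean property — forall x forall y forall z (Rxy & Rxz -> Ryz).

The Euclidean property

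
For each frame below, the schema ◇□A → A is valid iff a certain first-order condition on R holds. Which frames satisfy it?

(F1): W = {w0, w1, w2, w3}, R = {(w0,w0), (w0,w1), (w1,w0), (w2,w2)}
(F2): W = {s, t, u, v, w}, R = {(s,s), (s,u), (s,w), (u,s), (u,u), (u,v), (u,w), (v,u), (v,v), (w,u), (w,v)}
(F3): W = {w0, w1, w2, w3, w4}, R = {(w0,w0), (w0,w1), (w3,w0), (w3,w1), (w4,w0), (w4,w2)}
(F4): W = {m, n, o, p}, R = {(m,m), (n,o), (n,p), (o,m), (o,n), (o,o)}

This is the axiom for symmetry; its first-order frame correspondent is ∀x ∀y (Rxy → Ryx).
(F1): ✓.
(F2): fails — Rsw but not Rws.
(F3): fails — Rw3w1 but not Rw1w3.
(F4): fails — Rom but not Rmo.
Valid on: (F1).

(F1)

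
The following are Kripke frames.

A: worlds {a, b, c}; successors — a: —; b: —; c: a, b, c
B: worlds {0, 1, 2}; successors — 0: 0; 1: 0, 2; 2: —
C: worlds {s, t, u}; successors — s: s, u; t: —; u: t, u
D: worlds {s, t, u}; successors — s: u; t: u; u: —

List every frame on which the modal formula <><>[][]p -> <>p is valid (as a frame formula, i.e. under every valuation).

This is the axiom for a generalized confluence (Geach) condition; its first-order frame correspondent is forall x forall y (x R^2 y -> exists w (y R^2 w & xRw)).
A: fails — cR²a but no w with aR²w and cRw.
B: holds.
C: fails — sR²t but no w with tR²w and sRw.
D: holds.
Valid on: B, D.

B, D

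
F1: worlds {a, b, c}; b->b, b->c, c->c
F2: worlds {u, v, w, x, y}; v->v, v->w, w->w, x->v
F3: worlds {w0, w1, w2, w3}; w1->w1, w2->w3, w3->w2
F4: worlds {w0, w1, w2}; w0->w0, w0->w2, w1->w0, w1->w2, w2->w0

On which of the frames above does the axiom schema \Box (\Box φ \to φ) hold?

Frame correspondent (Sahlqvist): \forall x \forall y (Rxy \to Ryy) — i.e. shift-reflexivity.
F1: ✓.
F2: ✓.
F3: fails — Rw3w2 but not Rw2w2.
F4: fails — Rw1w2 but not Rw2w2.
Valid on: F1, F2.

F1, F2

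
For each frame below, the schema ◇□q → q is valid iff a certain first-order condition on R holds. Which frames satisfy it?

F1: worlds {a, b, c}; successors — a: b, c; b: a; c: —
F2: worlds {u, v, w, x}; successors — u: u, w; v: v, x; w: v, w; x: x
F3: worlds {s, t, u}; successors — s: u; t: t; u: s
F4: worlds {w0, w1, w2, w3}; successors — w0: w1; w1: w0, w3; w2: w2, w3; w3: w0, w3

This is the axiom for symmetry; its first-order frame correspondent is ∀x ∀y (Rxy → Ryx).
F1: fails — Rac but not Rca.
F2: fails — Ruw but not Rwu.
F3: holds.
F4: fails — Rw1w3 but not Rw3w1.

F3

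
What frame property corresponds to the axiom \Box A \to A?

Reflexivity

Suppose □A→A is valid. At any x set V(A)={w : Rxw}. Then □A holds at x, so A holds at x, i.e. Rxx.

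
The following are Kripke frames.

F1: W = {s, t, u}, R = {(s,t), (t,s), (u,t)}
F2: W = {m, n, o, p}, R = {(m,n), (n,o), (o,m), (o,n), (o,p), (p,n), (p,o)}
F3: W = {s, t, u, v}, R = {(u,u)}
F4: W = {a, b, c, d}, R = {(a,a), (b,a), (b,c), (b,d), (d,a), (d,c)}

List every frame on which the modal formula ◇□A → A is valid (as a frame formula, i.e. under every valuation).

F3

This is the axiom for symmetry; its first-order frame correspondent is ∀x ∀y (Rxy → Ryx).
F1: fails — Rut but not Rtu.
F2: fails — Rom but not Rmo.
F3: condition met.
F4: fails — Rbc but not Rcb.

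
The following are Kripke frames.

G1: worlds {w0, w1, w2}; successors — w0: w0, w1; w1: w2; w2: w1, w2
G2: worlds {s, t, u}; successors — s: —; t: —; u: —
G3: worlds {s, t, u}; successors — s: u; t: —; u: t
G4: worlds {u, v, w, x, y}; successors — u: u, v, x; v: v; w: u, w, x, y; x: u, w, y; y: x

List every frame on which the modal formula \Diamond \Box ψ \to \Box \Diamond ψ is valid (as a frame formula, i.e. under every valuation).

The schema corresponds to convergence: \forall x \forall y \forall z (Rxy \wedge Rxz \to \exists w (Ryw \wedge Rzw)).
G1: fails — Rw0w1 and Rw0w0 but w1 and w0 have no common successor.
G2: ✓.
G3: fails — Rut and Rut but t and t have no common successor.
G4: fails — Ruv and Rux but v and x have no common successor.

G2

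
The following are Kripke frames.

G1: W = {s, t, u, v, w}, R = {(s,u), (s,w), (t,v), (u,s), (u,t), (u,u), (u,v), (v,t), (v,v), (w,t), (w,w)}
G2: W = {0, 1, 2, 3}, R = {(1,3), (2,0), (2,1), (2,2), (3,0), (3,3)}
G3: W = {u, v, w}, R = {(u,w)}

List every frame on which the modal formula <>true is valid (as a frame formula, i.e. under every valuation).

Frame correspondent (Sahlqvist): forall x exists y Rxy — i.e. seriality.
G1: ✓.
G2: fails — world 0 has no successor.
G3: fails — world v has no successor.

G1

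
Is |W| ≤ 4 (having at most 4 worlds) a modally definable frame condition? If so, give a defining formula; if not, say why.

Modal frame validity is preserved under disjoint unions.
Any modal formula valid on each of 5 disjoint one-world frames is valid on their disjoint union (validity is preserved under disjoint unions). Each one-world frame has |W|=1≤4, but the union has |W|=5.
So the class is not modally definable.

Not modally definable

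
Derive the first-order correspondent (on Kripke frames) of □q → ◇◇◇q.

This is a Sahlqvist (Geach-type) schema ◇^0□^1q → □^0◇^3q.
First-order correspondent: ∀x ∃w (xRw ∧ xR³w).

∀x ∃w (xRw ∧ xR³w)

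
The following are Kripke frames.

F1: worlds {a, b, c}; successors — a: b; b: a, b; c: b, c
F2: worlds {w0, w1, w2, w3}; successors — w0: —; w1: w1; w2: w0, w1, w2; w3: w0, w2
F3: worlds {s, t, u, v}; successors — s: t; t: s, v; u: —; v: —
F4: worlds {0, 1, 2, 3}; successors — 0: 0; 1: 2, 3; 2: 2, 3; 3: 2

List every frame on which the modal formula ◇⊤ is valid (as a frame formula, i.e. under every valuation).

F1, F4

Frame correspondent (Sahlqvist): ∀x ∃y Rxy — i.e. seriality.
F1: condition met.
F2: fails — world w0 has no successor.
F3: fails — world u has no successor.
F4: condition met.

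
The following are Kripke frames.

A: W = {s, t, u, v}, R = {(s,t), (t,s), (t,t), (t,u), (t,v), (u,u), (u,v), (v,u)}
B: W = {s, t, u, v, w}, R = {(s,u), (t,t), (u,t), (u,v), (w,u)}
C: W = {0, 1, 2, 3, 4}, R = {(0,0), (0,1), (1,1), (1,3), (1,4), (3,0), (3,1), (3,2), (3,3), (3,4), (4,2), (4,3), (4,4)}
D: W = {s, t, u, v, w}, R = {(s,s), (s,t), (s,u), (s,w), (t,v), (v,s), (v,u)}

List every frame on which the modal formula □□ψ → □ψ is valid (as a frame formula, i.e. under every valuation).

Frame correspondent (Sahlqvist): ∀x ∀y (Rxy → ∃z (Rxz ∧ Rzy)) — i.e. density.
A: condition met.
B: fails — Ruv but no z with Ruz and Rzv.
C: condition met.
D: fails — Rtv but no z with Rtz and Rzv.

A, C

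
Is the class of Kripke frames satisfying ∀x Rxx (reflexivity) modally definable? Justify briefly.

Yes: it is reflexivity, defined by the T schema □r → r.
Suppose □r→r is valid. At any x set V(r)={w : Rxw}. Then □r holds at x, so r holds at x, i.e. Rxx.

Yes — defined by □r → r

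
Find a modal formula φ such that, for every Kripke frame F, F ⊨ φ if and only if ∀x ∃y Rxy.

This is seriality; the standard corresponding axiom is D: □q → ◇q.
Suppose □q→◇q is valid. At any x set V(q)=W. Then □q at x, so ◇q at x, so x has a successor.

□q → ◇q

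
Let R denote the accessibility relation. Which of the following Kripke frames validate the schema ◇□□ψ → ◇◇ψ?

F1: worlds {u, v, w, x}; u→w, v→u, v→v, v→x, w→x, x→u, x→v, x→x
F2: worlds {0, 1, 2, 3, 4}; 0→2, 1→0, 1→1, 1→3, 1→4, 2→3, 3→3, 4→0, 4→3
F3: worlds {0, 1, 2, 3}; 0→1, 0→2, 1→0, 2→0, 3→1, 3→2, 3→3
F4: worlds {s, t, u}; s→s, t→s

This is the axiom for a generalized confluence (Geach) condition; its first-order frame correspondent is ∀x ∀y (xRy → ∃w (yR²w ∧ xR²w)).
F1: holds.
F2: holds.
F3: fails — 0R1 but no w with 1R²w and 0R²w.
F4: holds.

F1, F2, F4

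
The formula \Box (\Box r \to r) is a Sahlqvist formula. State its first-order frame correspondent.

Suppose □(□r→r) is valid. Take Rxy and set V(r)={w : Ryw}. Then at y, □r holds; since □(□r→r) at x, □r→r at y, so r at y, i.e. Ryy.
The converse is a direct semantic check.
So the correspondent is shift-reflexivity.

shift-reflexivity: \forall x \forall y (Rxy \to Ryy)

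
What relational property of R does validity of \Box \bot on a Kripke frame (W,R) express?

This schema is the Ver axiom.
Its frame correspondent is emptiness of R — \forall x \forall y \neg Rxy.

emptiness of R: \forall x \forall y \neg Rxy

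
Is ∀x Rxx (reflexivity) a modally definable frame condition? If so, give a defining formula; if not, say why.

The condition is reflexivity. A defining modal formula is □q → q.

Definable; □q → q defines it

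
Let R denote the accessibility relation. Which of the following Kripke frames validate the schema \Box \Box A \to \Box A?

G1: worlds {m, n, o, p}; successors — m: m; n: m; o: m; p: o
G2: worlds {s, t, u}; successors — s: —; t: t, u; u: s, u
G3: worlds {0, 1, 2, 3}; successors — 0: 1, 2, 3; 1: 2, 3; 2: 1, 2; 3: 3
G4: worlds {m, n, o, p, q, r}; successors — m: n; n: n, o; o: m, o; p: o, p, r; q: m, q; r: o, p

Frame correspondent (Sahlqvist): \forall x \forall y (Rxy \to \exists z (Rxz \wedge Rzy)) — i.e. density.
G1: fails — Rpo but no z with Rpz and Rzo.
G2: condition met.
G3: condition met.
G4: condition met.
Valid on: G2, G3, G4.

G2, G3, G4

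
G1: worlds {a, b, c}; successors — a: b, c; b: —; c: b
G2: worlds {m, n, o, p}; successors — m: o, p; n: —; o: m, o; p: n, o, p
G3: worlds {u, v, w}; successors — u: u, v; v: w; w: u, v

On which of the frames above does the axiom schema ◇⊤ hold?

Frame correspondent (Sahlqvist): ∀x ∃y Rxy — i.e. seriality.
G1: fails — world b has no successor.
G2: fails — world n has no successor.
G3: condition met.
Valid on: G3.

G3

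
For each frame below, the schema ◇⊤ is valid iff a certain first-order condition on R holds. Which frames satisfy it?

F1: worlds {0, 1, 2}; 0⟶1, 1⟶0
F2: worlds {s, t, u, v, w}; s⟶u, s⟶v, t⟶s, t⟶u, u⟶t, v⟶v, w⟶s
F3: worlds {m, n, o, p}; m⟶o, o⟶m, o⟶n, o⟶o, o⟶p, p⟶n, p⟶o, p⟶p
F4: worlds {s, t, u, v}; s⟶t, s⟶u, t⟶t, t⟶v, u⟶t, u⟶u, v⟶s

Frame correspondent (Sahlqvist): ∀x ∃y Rxy — i.e. seriality.
F1: fails — world 2 has no successor.
F2: holds.
F3: fails — world n has no successor.
F4: holds.
Valid on: F2, F4.

F2, F4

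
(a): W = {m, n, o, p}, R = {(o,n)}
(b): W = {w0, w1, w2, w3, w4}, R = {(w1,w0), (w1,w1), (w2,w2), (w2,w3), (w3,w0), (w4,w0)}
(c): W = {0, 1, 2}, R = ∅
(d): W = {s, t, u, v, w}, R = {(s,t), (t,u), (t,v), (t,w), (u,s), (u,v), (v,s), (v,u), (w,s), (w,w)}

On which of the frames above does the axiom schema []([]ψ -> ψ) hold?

(c)

Frame correspondent (Sahlqvist): forall x forall y (Rxy -> Ryy) — i.e. shift-reflexivity.
(a): fails — Ron but not Rnn.
(b): fails — Rw1w0 but not Rw0w0.
(c): ✓.
(d): fails — Ruv but not Rvv.
Valid on: (c).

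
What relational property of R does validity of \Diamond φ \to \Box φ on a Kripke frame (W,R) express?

Partial functionality

Suppose ◇φ→□φ is valid. Take Rxy, Rxz and set V(φ)={y}. Then ◇φ at x, so □φ at x, so φ at z, i.e. z=y.
Conversely, any frame satisfying \forall x \forall y \forall z (Rxy \wedge Rxz \to y = z) validates the schema.
So the correspondent is partial functionality.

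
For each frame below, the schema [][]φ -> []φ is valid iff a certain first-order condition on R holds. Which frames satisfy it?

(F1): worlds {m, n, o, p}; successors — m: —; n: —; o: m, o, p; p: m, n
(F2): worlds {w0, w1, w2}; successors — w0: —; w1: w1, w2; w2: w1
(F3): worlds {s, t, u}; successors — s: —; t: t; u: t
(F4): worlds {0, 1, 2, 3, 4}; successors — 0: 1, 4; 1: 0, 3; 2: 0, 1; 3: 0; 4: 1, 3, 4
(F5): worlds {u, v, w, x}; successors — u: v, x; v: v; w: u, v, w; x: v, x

This is the axiom for density; its first-order frame correspondent is forall x forall y (Rxy -> exists z (Rxz & Rzy)).
(F1): fails — Rpm but no z with Rpz and Rzm.
(F2): satisfies the condition.
(F3): satisfies the condition.
(F4): fails — R13 but no z with R1z and Rz3.
(F5): satisfies the condition.
Valid on: (F2), (F3), (F5).

(F2), (F3), (F5)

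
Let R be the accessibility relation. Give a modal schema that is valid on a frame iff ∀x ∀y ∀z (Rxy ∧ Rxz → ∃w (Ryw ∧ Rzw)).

The condition is convergence. The .2 schema ◇□r → □◇r defines it.
Suppose ◇□r→□◇r is valid. Take Rxy, Rxz and set V(r)={w : Ryw}. Then □r at y so ◇□r at x, so □◇r at x, so ◇r at z, giving w with Rzw and Ryw.

◇□r → □◇r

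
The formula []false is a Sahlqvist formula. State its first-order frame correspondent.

This is the Ver axiom.
Its frame correspondent is emptiness of R — forall x forall y ~Rxy.

Emptiness of R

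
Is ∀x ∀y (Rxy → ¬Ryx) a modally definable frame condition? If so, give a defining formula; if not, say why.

If a class were modally definable it would be closed under surjective bounded morphisms (Goldblatt–Thomason).
The 5-cycle (worlds s,t,u,v,w with s→t→u→v→w→s) is asymmetric. Mapping every world to a single reflexive point • is a surjective bounded morphism, and the reflexive point is not asymmetric (R•• but asymmetry requires ¬R••).
So no modal formula (or set of formulas) defines exactly the asymmetric frames.

Not definable by any modal formula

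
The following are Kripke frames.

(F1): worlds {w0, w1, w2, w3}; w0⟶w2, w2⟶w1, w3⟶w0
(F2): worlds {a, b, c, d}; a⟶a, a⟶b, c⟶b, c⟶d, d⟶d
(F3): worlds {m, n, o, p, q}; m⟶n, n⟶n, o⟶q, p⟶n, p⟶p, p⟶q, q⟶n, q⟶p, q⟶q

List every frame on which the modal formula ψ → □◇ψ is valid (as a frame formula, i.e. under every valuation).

Frame correspondent (Sahlqvist): ∀x ∀y (Rxy → Ryx) — i.e. symmetry.
(F1): fails — Rw0w2 but not Rw2w0.
(F2): fails — Rcd but not Rdc.
(F3): fails — Rpn but not Rnp.
Valid on no frame.

none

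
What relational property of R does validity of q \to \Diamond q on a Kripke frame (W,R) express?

Reflexivity

Replacing q by ¬q and contraposing gives the equivalent schema □q → q.
Suppose □q→q is valid. At any x set V(q)={w : Rxw}. Then □q holds at x, so q holds at x, i.e. Rxx.
Conversely, any frame satisfying \forall x Rxx validates the schema.
So the correspondent is reflexivity.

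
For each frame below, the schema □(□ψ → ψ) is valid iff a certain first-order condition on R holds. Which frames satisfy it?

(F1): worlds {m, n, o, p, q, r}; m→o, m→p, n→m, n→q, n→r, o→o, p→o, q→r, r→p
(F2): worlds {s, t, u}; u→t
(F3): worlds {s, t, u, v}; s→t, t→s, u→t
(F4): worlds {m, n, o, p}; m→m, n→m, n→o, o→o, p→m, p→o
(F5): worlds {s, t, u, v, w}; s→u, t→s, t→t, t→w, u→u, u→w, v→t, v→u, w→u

(F4)

Frame correspondent (Sahlqvist): ∀x ∀y (Rxy → Ryy) — i.e. shift-reflexivity.
(F1): fails — Rnr but not Rrr.
(F2): fails — Rut but not Rtt.
(F3): fails — Rts but not Rss.
(F4): holds.
(F5): fails — Ruw but not Rww.
Valid on: (F4).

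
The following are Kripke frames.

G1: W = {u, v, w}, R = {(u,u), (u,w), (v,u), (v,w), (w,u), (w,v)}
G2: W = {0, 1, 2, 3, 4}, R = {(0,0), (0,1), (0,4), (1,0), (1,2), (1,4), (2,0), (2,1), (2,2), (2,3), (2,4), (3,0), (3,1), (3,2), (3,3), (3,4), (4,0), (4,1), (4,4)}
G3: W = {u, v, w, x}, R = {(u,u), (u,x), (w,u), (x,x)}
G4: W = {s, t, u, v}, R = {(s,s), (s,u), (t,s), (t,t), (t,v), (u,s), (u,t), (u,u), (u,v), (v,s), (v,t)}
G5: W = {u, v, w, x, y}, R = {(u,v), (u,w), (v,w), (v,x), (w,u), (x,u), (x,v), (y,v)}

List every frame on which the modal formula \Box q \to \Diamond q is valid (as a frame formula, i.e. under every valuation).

Frame correspondent (Sahlqvist): \forall x \exists y Rxy — i.e. seriality.
G1: satisfies the condition.
G2: satisfies the condition.
G3: fails — world v has no successor.
G4: satisfies the condition.
G5: satisfies the condition.
Valid on: G1, G2, G4, G5.

G1, G2, G4, G5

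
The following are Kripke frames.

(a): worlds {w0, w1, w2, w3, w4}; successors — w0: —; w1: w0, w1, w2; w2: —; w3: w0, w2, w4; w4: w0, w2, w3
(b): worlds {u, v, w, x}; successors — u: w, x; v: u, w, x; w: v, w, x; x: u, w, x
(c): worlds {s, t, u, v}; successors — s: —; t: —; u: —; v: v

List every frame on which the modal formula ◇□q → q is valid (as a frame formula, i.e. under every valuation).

(c)

This is the axiom for symmetry; its first-order frame correspondent is ∀x ∀y (Rxy → Ryx).
(a): fails — Rw1w2 but not Rw2w1.
(b): fails — Ruw but not Rwu.
(c): satisfies the condition.
Valid on: (c).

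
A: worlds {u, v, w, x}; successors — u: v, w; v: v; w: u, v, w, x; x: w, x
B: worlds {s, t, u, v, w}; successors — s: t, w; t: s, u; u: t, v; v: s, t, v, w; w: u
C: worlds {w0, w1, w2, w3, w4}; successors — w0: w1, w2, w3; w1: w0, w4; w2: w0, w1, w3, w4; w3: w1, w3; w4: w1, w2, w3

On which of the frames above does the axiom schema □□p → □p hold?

A

The schema corresponds to density: ∀x ∀y (Rxy → ∃z (Rxz ∧ Rzy)).
A: condition met.
B: fails — Rwu but no z with Rwz and Rzu.
C: fails — Rw1w0 but no z with Rw1z and Rzw0.
Valid on: A.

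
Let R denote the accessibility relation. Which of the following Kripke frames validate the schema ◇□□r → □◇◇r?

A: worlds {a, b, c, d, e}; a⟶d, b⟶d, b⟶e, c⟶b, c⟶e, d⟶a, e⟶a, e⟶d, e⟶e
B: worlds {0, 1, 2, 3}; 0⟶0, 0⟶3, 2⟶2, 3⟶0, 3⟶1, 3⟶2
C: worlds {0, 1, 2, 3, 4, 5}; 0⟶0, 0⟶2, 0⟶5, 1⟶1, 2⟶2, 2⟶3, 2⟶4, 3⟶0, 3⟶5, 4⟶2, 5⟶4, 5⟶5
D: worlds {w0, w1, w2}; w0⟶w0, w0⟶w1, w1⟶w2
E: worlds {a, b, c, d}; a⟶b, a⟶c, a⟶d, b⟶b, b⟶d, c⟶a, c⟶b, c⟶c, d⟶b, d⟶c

The schema corresponds to a generalized confluence (Geach) condition: ∀x ∀y ∀z ((xRy ∧ xRz) → ∃w (yR²w ∧ zR²w)).
A: fails — eRa, eRd but no w with aR²w and dR²w.
B: fails — 3R0, 3R1 but no w with 0R²w and 1R²w.
C: ✓.
D: fails — w0Rw0, w0Rw1 but no w with w0R²w and w1R²w.
E: ✓.

C, E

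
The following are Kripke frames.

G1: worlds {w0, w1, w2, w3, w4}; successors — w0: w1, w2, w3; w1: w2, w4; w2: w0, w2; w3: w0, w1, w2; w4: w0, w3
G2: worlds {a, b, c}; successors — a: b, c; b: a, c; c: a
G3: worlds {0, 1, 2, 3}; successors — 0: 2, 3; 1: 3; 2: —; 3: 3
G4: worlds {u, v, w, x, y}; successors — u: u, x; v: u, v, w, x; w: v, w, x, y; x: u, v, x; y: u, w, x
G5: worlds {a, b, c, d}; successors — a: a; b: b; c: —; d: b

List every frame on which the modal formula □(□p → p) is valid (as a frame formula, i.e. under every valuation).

The schema corresponds to shift-reflexivity: ∀x ∀y (Rxy → Ryy).
G1: fails — Rw3w1 but not Rw1w1.
G2: fails — Rbc but not Rcc.
G3: fails — R02 but not R22.
G4: fails — Rwy but not Ryy.
G5: ✓.

G5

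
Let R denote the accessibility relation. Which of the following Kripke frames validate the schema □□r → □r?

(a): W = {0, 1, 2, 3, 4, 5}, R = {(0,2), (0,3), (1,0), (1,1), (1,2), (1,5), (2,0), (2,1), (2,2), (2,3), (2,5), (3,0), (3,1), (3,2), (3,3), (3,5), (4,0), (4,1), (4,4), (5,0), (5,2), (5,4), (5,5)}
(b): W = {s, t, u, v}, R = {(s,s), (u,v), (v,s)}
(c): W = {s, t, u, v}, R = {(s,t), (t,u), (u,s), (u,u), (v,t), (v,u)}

(a)

Frame correspondent (Sahlqvist): ∀x ∀y (Rxy → ∃z (Rxz ∧ Rzy)) — i.e. density.
(a): ✓.
(b): fails — Ruv but no z with Ruz and Rzv.
(c): fails — Rvt but no z with Rvz and Rzt.
Valid on: (a).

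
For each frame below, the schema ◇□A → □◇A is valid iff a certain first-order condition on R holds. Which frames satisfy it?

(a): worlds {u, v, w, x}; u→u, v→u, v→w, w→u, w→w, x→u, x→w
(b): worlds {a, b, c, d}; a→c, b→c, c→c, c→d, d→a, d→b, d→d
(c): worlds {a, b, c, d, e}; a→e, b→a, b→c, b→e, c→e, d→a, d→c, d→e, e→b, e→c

(a)

Frame correspondent (Sahlqvist): ∀x ∀y ∀z (Rxy ∧ Rxz → ∃w (Ryw ∧ Rzw)) — i.e. convergence.
(a): ✓.
(b): fails — Rdd and Rdb but d and b have no common successor.
(c): fails — Rbc and Rbe but c and e have no common successor.
Valid on: (a).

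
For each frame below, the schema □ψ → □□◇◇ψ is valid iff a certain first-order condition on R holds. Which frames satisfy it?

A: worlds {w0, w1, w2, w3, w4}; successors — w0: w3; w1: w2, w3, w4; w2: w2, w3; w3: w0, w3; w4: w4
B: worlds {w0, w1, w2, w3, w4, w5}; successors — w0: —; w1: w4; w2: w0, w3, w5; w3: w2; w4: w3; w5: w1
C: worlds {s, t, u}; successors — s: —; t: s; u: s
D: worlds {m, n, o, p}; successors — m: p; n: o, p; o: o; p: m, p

A, C, D

The schema corresponds to a generalized confluence (Geach) condition: ∀x ∀z (xR²z → ∃w (xRw ∧ zR²w)).
A: ✓.
B: fails — w1R²w3 but no w with w1Rw and w3R²w.
C: ✓.
D: ✓.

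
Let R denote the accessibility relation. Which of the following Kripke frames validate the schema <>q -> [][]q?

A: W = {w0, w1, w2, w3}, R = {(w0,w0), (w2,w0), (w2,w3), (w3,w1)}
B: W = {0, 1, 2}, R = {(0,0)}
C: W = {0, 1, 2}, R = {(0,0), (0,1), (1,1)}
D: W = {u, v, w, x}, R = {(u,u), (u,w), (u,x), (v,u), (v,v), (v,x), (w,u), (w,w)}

B

Frame correspondent (Sahlqvist): forall x forall y forall z ((xRy & x R^2 z) -> exists w (y = w & z = w)) — i.e. a generalized confluence (Geach) condition.
A: fails — w2Rw0, w2R²w1 but w0 ≠ w1.
B: holds.
C: fails — 0R0, 0R²1 but 0 ≠ 1.
D: fails — uRu, uR²w but u ≠ w.
Valid on: B.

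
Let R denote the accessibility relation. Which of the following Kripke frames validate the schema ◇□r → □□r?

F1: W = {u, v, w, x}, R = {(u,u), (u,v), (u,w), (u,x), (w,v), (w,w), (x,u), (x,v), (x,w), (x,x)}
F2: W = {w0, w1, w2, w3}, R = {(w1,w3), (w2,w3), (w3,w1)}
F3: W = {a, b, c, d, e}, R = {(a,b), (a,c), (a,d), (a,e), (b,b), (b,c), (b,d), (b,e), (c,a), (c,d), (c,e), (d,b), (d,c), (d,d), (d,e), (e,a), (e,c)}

F2

The schema corresponds to a generalized confluence (Geach) condition: ∀x ∀y ∀z ((xRy ∧ xR²z) → ∃w (yRw ∧ z = w)).
F1: fails — uRv, uR²u but no t with vRt and u=t.
F2: condition met.
F3: fails — aRb, aR²a but no w with bRw and a=w.
Valid on: F2.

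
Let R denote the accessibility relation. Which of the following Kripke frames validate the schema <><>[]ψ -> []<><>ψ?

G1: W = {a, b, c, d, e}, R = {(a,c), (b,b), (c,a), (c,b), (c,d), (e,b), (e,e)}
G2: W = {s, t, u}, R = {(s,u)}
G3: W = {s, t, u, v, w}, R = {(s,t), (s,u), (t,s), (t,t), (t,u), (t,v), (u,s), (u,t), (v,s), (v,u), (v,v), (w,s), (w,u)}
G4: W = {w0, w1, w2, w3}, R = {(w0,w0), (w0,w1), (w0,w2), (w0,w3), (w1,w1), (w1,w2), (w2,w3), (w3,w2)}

G2, G3

The schema corresponds to a generalized confluence (Geach) condition: forall x forall y forall z ((x R^2 y & xRz) -> exists w (yRw & z R^2 w)).
G1: fails — aR²d, aRc but no w with dRw and cR²w.
G2: condition met.
G3: condition met.
G4: fails — w0R²w1, w0Rw3 but no w with w1Rw and w3R²w.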